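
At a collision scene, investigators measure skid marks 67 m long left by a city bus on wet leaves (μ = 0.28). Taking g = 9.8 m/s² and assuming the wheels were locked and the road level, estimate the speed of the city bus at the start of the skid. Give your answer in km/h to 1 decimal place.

Initial speed ≈ 69.0 km/h

Deceleration a = μg = 0.28 × 9.8 = 2.744 m/s².
v = √(2a·d) = √(2 × 2.744 × 67) = √367.696 = 19.1754 m/s.
= 19.1754 × 3.6 = 69.031 km/h.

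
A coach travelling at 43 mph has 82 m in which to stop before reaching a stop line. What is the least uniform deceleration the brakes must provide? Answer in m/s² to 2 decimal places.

43 mph × 0.44704 = 19.2227 m/s.
v² = 2a·d ⇒ a = v²/(2d) = 19.2227² / (2 × 82.000) = 369.512 / 164.000 = 2.2531 m/s².

Required deceleration ≈ 2.25 m/s²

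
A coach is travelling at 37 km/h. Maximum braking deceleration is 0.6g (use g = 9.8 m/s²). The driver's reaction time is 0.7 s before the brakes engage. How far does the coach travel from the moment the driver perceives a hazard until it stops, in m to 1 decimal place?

37 km/h ÷ 3.6 = 10.2778 m/s.
a = 0.6 × 9.8 = 5.880 m/s².
Reaction distance = v·t_r = 10.2778 × 0.7 = 7.194 m.
Braking distance = v²/(2a) = 10.2778² / (2 × 5.880) = 105.633 / 11.760 = 8.982 m.
Total = 7.194 + 8.982 = 16.176 m.

Total stopping distance ≈ 16.2 m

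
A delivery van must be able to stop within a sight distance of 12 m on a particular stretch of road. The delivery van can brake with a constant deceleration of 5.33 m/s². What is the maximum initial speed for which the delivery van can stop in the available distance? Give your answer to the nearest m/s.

v²/(2a) = d ⇒ v = √(2 × 5.330 × 12) = √127.92 = 11.3102 m/s.

Maximum speed ≈ 11 m/s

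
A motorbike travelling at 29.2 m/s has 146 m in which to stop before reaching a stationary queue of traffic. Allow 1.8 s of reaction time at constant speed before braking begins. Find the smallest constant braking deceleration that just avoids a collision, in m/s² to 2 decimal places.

Distance covered during reaction = 29.2000 × 1.8 = 52.560 m.
Distance available for braking: 146 − 52.560 = 93.440 m.
v² = 2a·d ⇒ a = v²/(2d) = 29.2000² / (2 × 93.440) = 852.640 / 186.880 = 4.5625 m/s².

Required deceleration ≈ 4.56 m/s²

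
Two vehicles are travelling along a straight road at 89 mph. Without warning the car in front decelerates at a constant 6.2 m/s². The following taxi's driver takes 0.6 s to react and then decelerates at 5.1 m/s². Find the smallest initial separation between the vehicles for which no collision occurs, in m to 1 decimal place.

Minimum gap ≈ 51.4 m

89 mph × 0.44704 = 39.7866 m/s.
Leader travels v²/(2a_L) = 1582.974 / 12.400 = 127.659 m before stopping.
Follower covers v·t_r = 39.7866 × 0.6 = 23.872 m while reacting, then v²/(2a_F) = 1582.974 / 10.200 = 155.194 m while braking, for a total of 23.872 + 155.194 = 179.066 m.
Since a_F ≤ a_L and the follower starts braking later, the follower is never slower than the leader, so the closest approach is when both have stopped.
Minimum gap = 179.066 − 127.659 = 51.407 m.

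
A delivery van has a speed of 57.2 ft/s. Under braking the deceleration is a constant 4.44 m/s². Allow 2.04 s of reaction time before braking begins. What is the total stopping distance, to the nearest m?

57.2 ft/s × 0.3048 = 17.4346 m/s.
Reaction distance = v·t_r = 17.4346 × 2.04 = 35.567 m.
Braking distance = v²/(2a) = 17.4346² / (2 × 4.440) = 303.965 / 8.880 = 34.230 m.
Total = 35.567 + 34.230 = 69.797 m.

Total stopping distance ≈ 70 m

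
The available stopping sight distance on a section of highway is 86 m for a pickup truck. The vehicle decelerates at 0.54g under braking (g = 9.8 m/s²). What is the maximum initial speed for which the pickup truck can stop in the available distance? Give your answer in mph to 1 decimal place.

Maximum speed ≈ 67.5 mph

a = 0.54 × 9.8 = 5.292 m/s².
v²/(2a) = d ⇒ v = √(2 × 5.292 × 86) = √910.22 = 30.1699 m/s.
30.1699 m/s ÷ 0.44704 = 67.488 mph.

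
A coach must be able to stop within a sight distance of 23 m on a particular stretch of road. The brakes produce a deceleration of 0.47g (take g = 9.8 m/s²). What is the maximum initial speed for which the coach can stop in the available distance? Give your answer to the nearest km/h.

a = 0.47 × 9.8 = 4.606 m/s².
v²/(2a) = d ⇒ v = √(2 × 4.606 × 23) = √211.88 = 14.5561 m/s.
14.5561 m/s × 3.6 = 52.402 km/h.

Maximum speed ≈ 52 km/h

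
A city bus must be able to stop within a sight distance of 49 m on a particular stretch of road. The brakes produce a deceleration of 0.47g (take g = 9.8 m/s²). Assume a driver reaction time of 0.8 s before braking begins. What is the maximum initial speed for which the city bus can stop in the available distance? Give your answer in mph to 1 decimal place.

Maximum speed ≈ 40.0 mph

a = 0.47 × 9.8 = 4.606 m/s².
Stopping distance: v·t_r + v²/(2a) = 49 with t_r = 0.8 s and a = 4.606 m/s².
So v² + 7.370 v − 451.39 = 0.
Positive root: v = −a·t_r + √((a·t_r)² + 2a·d) = −3.685 + √(13.579 + 451.39) = 17.8781 m/s.
17.8781 m/s ÷ 0.44704 = 39.992 mph.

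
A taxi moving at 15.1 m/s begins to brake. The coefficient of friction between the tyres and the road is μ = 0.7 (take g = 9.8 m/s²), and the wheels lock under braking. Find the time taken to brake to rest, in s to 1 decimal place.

a = μg = 0.7 × 9.8 = 6.860 m/s².
Braking time = v/a = 15.1000 / 6.860 = 2.201 s.

Braking time ≈ 2.2 s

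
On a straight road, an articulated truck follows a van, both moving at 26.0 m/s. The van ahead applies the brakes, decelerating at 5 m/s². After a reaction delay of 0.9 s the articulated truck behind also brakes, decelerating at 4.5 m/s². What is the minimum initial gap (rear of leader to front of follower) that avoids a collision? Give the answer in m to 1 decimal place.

Minimum gap ≈ 30.9 m

Leader travels v²/(2a_L) = 676.000 / 10.000 = 67.600 m before stopping.
Follower covers v·t_r = 26.0000 × 0.9 = 23.400 m while reacting, then v²/(2a_F) = 676.000 / 9.000 = 75.111 m while braking, for a total of 23.400 + 75.111 = 98.511 m.
Since a_F ≤ a_L and the follower starts braking later, the follower is never slower than the leader, so the closest approach is when both have stopped.
Minimum gap = 98.511 − 67.600 = 30.911 m.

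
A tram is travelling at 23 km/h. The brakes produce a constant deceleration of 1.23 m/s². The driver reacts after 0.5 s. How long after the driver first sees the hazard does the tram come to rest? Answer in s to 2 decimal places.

Total time ≈ 5.69 s

23 km/h ÷ 3.6 = 6.3889 m/s.
Braking time = v/a = 6.3889 / 1.230 = 5.194 s.
Total = 0.5 + 5.194 = 5.694 s.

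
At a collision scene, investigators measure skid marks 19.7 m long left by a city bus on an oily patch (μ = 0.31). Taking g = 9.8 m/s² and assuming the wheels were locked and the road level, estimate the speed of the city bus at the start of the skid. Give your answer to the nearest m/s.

Deceleration a = μg = 0.31 × 9.8 = 3.038 m/s².
v = √(2a·d) = √(2 × 3.038 × 19.7) = √119.697 = 10.9406 m/s.

Initial speed ≈ 11 m/s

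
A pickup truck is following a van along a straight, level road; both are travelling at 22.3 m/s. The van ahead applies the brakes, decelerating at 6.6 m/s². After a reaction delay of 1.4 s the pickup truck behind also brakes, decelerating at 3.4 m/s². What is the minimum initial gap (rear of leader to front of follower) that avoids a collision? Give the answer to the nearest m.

Leader travels v²/(2a_L) = 497.290 / 13.200 = 37.673 m before stopping.
Follower covers v·t_r = 22.3000 × 1.4 = 31.220 m while reacting, then v²/(2a_F) = 497.290 / 6.800 = 73.131 m while braking, for a total of 31.220 + 73.131 = 104.351 m.
Since a_F ≤ a_L and the follower starts braking later, the follower is never slower than the leader, so the closest approach is when both have stopped.
Minimum gap = 104.351 − 37.673 = 66.678 m.

Minimum gap ≈ 67 m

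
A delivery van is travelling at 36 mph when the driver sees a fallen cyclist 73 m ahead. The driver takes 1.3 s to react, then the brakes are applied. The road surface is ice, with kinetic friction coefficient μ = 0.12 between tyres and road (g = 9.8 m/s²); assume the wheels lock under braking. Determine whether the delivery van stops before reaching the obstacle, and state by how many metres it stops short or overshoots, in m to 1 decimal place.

No — it overshoots by 58.0 m

36 mph × 0.44704 = 16.0934 m/s.
a = μg = 0.12 × 9.8 = 1.176 m/s².
Reaction distance = 16.0934 × 1.3 = 20.921 m.
Braking distance = v²/(2a) = 258.998 / 2.352 = 110.118 m.
Total stopping distance = 20.921 + 110.118 = 131.039 m, vs 73 m available — it cannot stop in time and overshoots by 131.039 − 73 = 58.039 m.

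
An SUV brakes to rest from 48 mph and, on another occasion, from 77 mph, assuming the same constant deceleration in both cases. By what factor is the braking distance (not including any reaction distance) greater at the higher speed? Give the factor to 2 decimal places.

Braking distance d = v²/(2a), so with a fixed, d ∝ v².
Factor = (77/48)² = 1.6042² = 2.5735.

Factor ≈ 2.57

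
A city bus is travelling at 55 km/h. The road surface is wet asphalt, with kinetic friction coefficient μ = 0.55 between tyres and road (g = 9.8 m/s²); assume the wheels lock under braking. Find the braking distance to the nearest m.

Braking distance ≈ 22 m

55 km/h ÷ 3.6 = 15.2778 m/s.
a = μg = 0.55 × 9.8 = 5.390 m/s².
Braking distance = v²/(2a) = 15.2778² / (2 × 5.390) = 233.411 / 10.780 = 21.652 m.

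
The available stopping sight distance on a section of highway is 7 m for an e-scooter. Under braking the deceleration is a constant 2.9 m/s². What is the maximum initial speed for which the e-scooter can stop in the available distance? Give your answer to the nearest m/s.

v²/(2a) = d ⇒ v = √(2 × 2.900 × 7) = √40.60 = 6.3718 m/s.

Maximum speed ≈ 6 m/s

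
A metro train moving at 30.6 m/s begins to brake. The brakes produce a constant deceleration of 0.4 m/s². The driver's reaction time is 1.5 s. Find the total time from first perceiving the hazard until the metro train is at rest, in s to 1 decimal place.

Braking time = v/a = 30.6000 / 0.400 = 76.500 s.
Total = 1.5 + 76.500 = 78.000 s.

Total time ≈ 78.0 s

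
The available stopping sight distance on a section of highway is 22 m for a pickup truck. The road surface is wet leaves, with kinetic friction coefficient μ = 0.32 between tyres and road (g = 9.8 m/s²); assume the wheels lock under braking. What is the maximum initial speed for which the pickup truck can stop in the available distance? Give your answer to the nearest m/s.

a = μg = 0.32 × 9.8 = 3.136 m/s².
v²/(2a) = d ⇒ v = √(2 × 3.136 × 22) = √137.98 = 11.7465 m/s.

Maximum speed ≈ 12 m/s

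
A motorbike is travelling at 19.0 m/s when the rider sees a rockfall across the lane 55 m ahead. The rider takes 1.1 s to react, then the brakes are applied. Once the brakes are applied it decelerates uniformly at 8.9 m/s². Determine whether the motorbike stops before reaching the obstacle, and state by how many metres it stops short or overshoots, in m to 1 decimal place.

Yes — it stops 13.8 m short of the obstacle

Reaction distance = 19.0000 × 1.1 = 20.900 m.
Braking distance = v²/(2a) = 361.000 / 17.800 = 20.281 m.
Total stopping distance = 20.900 + 20.281 = 41.181 m, vs 55 m available — it stops with 55 − 41.181 = 13.819 m to spare.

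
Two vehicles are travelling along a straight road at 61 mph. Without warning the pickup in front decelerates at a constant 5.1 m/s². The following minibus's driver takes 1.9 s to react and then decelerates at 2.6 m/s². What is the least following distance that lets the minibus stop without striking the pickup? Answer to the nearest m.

61 mph × 0.44704 = 27.2694 m/s.
Leader travels v²/(2a_L) = 743.620 / 10.200 = 72.904 m before stopping.
Follower covers v·t_r = 27.2694 × 1.9 = 51.812 m while reacting, then v²/(2a_F) = 743.620 / 5.200 = 143.004 m while braking, for a total of 51.812 + 143.004 = 194.816 m.
Since a_F ≤ a_L and the follower starts braking later, the follower is never slower than the leader, so the closest approach is when both have stopped.
Minimum gap = 194.816 − 72.904 = 121.912 m.

Minimum gap ≈ 122 m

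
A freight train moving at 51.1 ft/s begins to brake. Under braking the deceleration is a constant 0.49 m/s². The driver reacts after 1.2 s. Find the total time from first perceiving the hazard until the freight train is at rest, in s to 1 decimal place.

Total time ≈ 33.0 s

51.1 ft/s × 0.3048 = 15.5753 m/s.
Braking time = v/a = 15.5753 / 0.490 = 31.786 s.
Total = 1.2 + 31.786 = 32.986 s.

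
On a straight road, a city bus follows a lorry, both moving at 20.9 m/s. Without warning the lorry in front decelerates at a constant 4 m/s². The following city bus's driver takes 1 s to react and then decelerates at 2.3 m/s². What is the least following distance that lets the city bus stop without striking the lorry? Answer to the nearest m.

Leader travels v²/(2a_L) = 436.810 / 8.000 = 54.601 m before stopping.
Follower covers v·t_r = 20.9000 × 1 = 20.900 m while reacting, then v²/(2a_F) = 436.810 / 4.600 = 94.959 m while braking, for a total of 20.900 + 94.959 = 115.859 m.
Since a_F ≤ a_L and the follower starts braking later, the follower is never slower than the leader, so the closest approach is when both have stopped.
Minimum gap = 115.859 − 54.601 = 61.258 m.

Minimum gap ≈ 61 m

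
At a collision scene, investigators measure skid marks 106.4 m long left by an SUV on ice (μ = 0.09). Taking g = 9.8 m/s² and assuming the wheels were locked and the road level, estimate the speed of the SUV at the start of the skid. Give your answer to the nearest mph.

Deceleration a = μg = 0.09 × 9.8 = 0.882 m/s².
v = √(2a·d) = √(2 × 0.882 × 106.4) = √187.690 = 13.7000 m/s.
= 13.7000 ÷ 0.44704 = 30.646 mph.

Initial speed ≈ 31 mph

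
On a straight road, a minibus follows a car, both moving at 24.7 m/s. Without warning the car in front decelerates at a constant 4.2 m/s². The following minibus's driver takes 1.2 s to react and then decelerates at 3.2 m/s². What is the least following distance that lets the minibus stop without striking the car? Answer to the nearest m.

Leader travels v²/(2a_L) = 610.090 / 8.400 = 72.630 m before stopping.
Follower covers v·t_r = 24.7000 × 1.2 = 29.640 m while reacting, then v²/(2a_F) = 610.090 / 6.400 = 95.327 m while braking, for a total of 29.640 + 95.327 = 124.967 m.
Since a_F ≤ a_L and the follower starts braking later, the follower is never slower than the leader, so the closest approach is when both have stopped.
Minimum gap = 124.967 − 72.630 = 52.337 m.

Minimum gap ≈ 52 m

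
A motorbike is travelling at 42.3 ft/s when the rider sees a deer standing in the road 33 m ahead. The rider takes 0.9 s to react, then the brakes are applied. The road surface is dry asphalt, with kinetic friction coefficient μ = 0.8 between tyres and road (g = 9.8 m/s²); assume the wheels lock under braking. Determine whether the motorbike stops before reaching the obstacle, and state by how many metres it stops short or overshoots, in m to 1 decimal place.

Yes — it stops 10.8 m short of the obstacle

42.3 ft/s × 0.3048 = 12.8930 m/s.
a = μg = 0.8 × 9.8 = 7.840 m/s².
Reaction distance = 12.8930 × 0.9 = 11.604 m.
Braking distance = v²/(2a) = 166.229 / 15.680 = 10.601 m.
Total stopping distance = 11.604 + 10.601 = 22.205 m, vs 33 m available — it stops with 33 − 22.205 = 10.795 m to spare.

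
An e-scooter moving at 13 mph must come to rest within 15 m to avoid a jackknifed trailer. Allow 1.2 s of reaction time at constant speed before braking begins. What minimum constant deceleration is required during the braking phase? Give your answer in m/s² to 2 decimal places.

13 mph × 0.44704 = 5.8115 m/s.
Distance covered during reaction = 5.8115 × 1.2 = 6.974 m.
Distance available for braking: 15 − 6.974 = 8.026 m.
v² = 2a·d ⇒ a = v²/(2d) = 5.8115² / (2 × 8.026) = 33.774 / 16.052 = 2.1040 m/s².

Required deceleration ≈ 2.10 m/s²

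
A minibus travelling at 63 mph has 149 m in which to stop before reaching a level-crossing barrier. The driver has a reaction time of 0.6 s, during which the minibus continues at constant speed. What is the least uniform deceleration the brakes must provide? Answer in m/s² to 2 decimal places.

63 mph × 0.44704 = 28.1635 m/s.
Distance covered during reaction = 28.1635 × 0.6 = 16.898 m.
Distance available for braking: 149 − 16.898 = 132.102 m.
v² = 2a·d ⇒ a = v²/(2d) = 28.1635² / (2 × 132.102) = 793.183 / 264.204 = 3.0022 m/s².

Required deceleration ≈ 3.00 m/s²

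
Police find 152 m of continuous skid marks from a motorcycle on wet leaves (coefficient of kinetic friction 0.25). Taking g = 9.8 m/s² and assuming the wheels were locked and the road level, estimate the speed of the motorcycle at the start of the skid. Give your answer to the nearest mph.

Initial speed ≈ 61 mph

Deceleration a = μg = 0.25 × 9.8 = 2.450 m/s².
v = √(2a·d) = √(2 × 2.450 × 152) = √744.800 = 27.2910 m/s.
= 27.2910 ÷ 0.44704 = 61.048 mph.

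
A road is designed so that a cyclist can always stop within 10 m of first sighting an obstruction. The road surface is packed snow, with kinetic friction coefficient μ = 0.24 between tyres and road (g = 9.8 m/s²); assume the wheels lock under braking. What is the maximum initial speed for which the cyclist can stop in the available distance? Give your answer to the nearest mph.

a = μg = 0.24 × 9.8 = 2.352 m/s².
v²/(2a) = d ⇒ v = √(2 × 2.352 × 10) = √47.04 = 6.8586 m/s.
6.8586 m/s ÷ 0.44704 = 15.342 mph.

Maximum speed ≈ 15 mph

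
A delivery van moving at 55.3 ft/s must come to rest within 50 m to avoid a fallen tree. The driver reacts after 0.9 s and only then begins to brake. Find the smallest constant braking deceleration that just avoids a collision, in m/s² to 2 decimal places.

Required deceleration ≈ 4.08 m/s²

55.3 ft/s × 0.3048 = 16.8554 m/s.
Distance covered during reaction = 16.8554 × 0.9 = 15.170 m.
Distance available for braking: 50 − 15.170 = 34.830 m.
v² = 2a·d ⇒ a = v²/(2d) = 16.8554² / (2 × 34.830) = 284.105 / 69.660 = 4.0785 m/s².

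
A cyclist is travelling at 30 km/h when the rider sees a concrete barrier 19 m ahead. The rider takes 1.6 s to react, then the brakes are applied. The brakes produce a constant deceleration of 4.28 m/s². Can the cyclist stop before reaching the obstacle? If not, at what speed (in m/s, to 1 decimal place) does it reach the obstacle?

No — it strikes the obstacle at 4.6 m/s

30 km/h ÷ 3.6 = 8.3333 m/s.
Reaction distance = 8.3333 × 1.6 = 13.333 m.
Braking distance needed to stop: v²/(2a) = 69.444 / 8.560 = 8.113 m, so total needed = 13.333 + 8.113 = 21.446 m > 19 m — it cannot stop.
Distance remaining when braking begins: 19 − 13.333 = 5.667 m.
v² = v₀² − 2a·d = 69.444 − 2 × 4.280 × 5.667 = 20.934 m²/s².
v = √20.934 = 4.575 m/s.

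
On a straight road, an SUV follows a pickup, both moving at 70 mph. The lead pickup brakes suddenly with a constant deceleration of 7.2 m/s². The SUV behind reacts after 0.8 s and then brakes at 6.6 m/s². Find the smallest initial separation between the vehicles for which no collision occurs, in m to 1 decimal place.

70 mph × 0.44704 = 31.2928 m/s.
Leader travels v²/(2a_L) = 979.239 / 14.400 = 68.003 m before stopping.
Follower covers v·t_r = 31.2928 × 0.8 = 25.034 m while reacting, then v²/(2a_F) = 979.239 / 13.200 = 74.185 m while braking, for a total of 25.034 + 74.185 = 99.219 m.
Since a_F ≤ a_L and the follower starts braking later, the follower is never slower than the leader, so the closest approach is when both have stopped.
Minimum gap = 99.219 − 68.003 = 31.216 m.

Minimum gap ≈ 31.2 m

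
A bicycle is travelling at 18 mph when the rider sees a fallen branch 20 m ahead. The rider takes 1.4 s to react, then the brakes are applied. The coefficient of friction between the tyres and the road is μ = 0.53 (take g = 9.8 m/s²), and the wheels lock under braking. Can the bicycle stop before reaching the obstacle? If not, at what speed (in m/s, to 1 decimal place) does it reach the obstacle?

18 mph × 0.44704 = 8.0467 m/s.
a = μg = 0.53 × 9.8 = 5.194 m/s².
Reaction distance = 8.0467 × 1.4 = 11.265 m.
Braking distance = v²/(2a) = 64.749 / 10.388 = 6.233 m.
Total stopping distance = 11.265 + 6.233 = 17.498 m, vs 20 m available — it stops with 20 − 17.498 = 2.502 m to spare.

Yes — it stops about 2.5 m short of the obstacle, so it never reaches it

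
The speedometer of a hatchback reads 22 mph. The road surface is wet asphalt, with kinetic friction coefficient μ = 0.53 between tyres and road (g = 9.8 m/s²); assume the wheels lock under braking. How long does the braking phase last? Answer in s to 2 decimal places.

22 mph × 0.44704 = 9.8349 m/s.
a = μg = 0.53 × 9.8 = 5.194 m/s².
Braking time = v/a = 9.8349 / 5.194 = 1.894 s.

Braking time ≈ 1.89 s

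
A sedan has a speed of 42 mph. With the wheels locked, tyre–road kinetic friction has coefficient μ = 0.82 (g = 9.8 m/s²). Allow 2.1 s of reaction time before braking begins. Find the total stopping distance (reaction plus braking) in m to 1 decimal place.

Total stopping distance ≈ 61.4 m

42 mph × 0.44704 = 18.7757 m/s.
a = μg = 0.82 × 9.8 = 8.036 m/s².
Reaction distance = v·t_r = 18.7757 × 2.1 = 39.429 m.
Braking distance = v²/(2a) = 18.7757² / (2 × 8.036) = 352.527 / 16.072 = 21.934 m.
Total = 39.429 + 21.934 = 61.363 m.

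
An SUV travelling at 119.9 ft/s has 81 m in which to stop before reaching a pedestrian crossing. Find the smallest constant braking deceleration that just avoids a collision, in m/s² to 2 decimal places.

119.9 ft/s × 0.3048 = 36.5455 m/s.
v² = 2a·d ⇒ a = v²/(2d) = 36.5455² / (2 × 81.000) = 1335.574 / 162.000 = 8.2443 m/s².

Required deceleration ≈ 8.24 m/s²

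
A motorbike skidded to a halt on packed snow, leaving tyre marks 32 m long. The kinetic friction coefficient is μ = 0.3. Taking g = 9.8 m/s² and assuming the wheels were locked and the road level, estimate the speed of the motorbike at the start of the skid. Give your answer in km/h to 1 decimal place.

Initial speed ≈ 49.4 km/h

Deceleration a = μg = 0.3 × 9.8 = 2.940 m/s².
v = √(2a·d) = √(2 × 2.940 × 32) = √188.160 = 13.7171 m/s.
= 13.7171 × 3.6 = 49.382 km/h.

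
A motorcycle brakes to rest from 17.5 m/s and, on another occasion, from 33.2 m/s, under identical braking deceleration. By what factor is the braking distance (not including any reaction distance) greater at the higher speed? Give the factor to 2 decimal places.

Braking distance d = v²/(2a), so with a fixed, d ∝ v².
Factor = (33.2/17.5)² = 1.8971² = 3.5990.

Factor ≈ 3.60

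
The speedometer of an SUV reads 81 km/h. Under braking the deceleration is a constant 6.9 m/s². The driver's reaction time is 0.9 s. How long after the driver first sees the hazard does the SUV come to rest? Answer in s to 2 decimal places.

Total time ≈ 4.16 s

81 km/h ÷ 3.6 = 22.5000 m/s.
Braking time = v/a = 22.5000 / 6.900 = 3.261 s.
Total = 0.9 + 3.261 = 4.161 s.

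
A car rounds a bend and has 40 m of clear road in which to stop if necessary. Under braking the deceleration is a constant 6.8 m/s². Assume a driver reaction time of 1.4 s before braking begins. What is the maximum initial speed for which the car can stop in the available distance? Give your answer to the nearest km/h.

Stopping distance: v·t_r + v²/(2a) = 40 with t_r = 1.4 s and a = 6.800 m/s².
So v² + 19.040 v − 544.00 = 0.
Positive root: v = −a·t_r + √((a·t_r)² + 2a·d) = −9.520 + √(90.630 + 544.00) = 15.6719 m/s.
15.6719 m/s × 3.6 = 56.419 km/h.

Maximum speed ≈ 56 km/h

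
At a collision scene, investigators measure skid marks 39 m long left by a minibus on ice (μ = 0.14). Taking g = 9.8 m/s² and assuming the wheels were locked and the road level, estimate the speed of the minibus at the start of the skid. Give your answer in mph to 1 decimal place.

Initial speed ≈ 23.1 mph

Deceleration a = μg = 0.14 × 9.8 = 1.372 m/s².
v = √(2a·d) = √(2 × 1.372 × 39) = √107.016 = 10.3449 m/s.
= 10.3449 ÷ 0.44704 = 23.141 mph.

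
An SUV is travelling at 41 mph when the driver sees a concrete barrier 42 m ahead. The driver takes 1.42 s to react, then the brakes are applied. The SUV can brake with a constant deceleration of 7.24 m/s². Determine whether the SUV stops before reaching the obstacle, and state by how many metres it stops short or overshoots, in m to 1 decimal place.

41 mph × 0.44704 = 18.3286 m/s.
Reaction distance = 18.3286 × 1.42 = 26.027 m.
Braking distance = v²/(2a) = 335.938 / 14.480 = 23.200 m.
Total stopping distance = 26.027 + 23.200 = 49.227 m, vs 42 m available — it cannot stop in time and overshoots by 49.227 − 42 = 7.227 m.

No — it overshoots by 7.2 m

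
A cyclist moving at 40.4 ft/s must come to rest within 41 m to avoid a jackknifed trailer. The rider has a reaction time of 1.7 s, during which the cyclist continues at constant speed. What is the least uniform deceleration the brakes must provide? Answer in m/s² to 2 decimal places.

40.4 ft/s × 0.3048 = 12.3139 m/s.
Distance covered during reaction = 12.3139 × 1.7 = 20.934 m.
Distance available for braking: 41 − 20.934 = 20.066 m.
v² = 2a·d ⇒ a = v²/(2d) = 12.3139² / (2 × 20.066) = 151.632 / 40.132 = 3.7783 m/s².

Required deceleration ≈ 3.78 m/s²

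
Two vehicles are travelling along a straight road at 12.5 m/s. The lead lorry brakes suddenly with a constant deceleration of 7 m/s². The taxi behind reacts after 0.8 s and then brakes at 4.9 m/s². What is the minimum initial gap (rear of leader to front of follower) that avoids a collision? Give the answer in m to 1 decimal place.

Minimum gap ≈ 14.8 m

Leader travels v²/(2a_L) = 156.250 / 14.000 = 11.161 m before stopping.
Follower covers v·t_r = 12.5000 × 0.8 = 10.000 m while reacting, then v²/(2a_F) = 156.250 / 9.800 = 15.944 m while braking, for a total of 10.000 + 15.944 = 25.944 m.
Since a_F ≤ a_L and the follower starts braking later, the follower is never slower than the leader, so the closest approach is when both have stopped.
Minimum gap = 25.944 − 11.161 = 14.783 m.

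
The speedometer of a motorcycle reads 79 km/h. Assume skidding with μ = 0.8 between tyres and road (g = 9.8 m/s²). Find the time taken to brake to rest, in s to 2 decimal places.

79 km/h ÷ 3.6 = 21.9444 m/s.
a = μg = 0.8 × 9.8 = 7.840 m/s².
Braking time = v/a = 21.9444 / 7.840 = 2.799 s.

Braking time ≈ 2.80 s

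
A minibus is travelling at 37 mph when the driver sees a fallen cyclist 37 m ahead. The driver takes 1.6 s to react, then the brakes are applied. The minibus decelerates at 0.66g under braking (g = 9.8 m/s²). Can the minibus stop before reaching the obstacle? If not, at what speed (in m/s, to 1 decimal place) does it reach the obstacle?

No — it strikes the obstacle at 11.7 m/s

37 mph × 0.44704 = 16.5405 m/s.
a = 0.66 × 9.8 = 6.468 m/s².
Reaction distance = 16.5405 × 1.6 = 26.465 m.
Braking distance needed to stop: v²/(2a) = 273.588 / 12.936 = 21.149 m, so total needed = 26.465 + 21.149 = 47.614 m > 37 m — it cannot stop.
Distance remaining when braking begins: 37 − 26.465 = 10.535 m.
v² = v₀² − 2a·d = 273.588 − 2 × 6.468 × 10.535 = 137.307 m²/s².
v = √137.307 = 11.718 m/s.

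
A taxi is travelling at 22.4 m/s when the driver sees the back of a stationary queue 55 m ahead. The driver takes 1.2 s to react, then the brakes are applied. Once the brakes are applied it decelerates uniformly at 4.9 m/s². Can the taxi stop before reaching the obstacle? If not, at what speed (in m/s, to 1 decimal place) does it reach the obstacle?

Reaction distance = 22.4000 × 1.2 = 26.880 m.
Braking distance needed to stop: v²/(2a) = 501.760 / 9.800 = 51.200 m, so total needed = 26.880 + 51.200 = 78.080 m > 55 m — it cannot stop.
Distance remaining when braking begins: 55 − 26.880 = 28.120 m.
v² = v₀² − 2a·d = 501.760 − 2 × 4.900 × 28.120 = 226.184 m²/s².
v = √226.184 = 15.039 m/s.

No — it strikes the obstacle at 15.0 m/s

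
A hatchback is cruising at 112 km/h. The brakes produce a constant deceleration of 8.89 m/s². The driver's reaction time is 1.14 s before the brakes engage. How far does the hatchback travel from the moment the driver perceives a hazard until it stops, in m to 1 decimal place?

Total stopping distance ≈ 89.9 m

112 km/h ÷ 3.6 = 31.1111 m/s.
Reaction distance = v·t_r = 31.1111 × 1.14 = 35.467 m.
Braking distance = v²/(2a) = 31.1111² / (2 × 8.890) = 967.901 / 17.780 = 54.438 m.
Total = 35.467 + 54.438 = 89.905 m.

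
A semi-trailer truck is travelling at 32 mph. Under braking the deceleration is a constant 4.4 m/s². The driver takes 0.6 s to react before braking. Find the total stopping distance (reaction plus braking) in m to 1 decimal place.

Total stopping distance ≈ 31.8 m

32 mph × 0.44704 = 14.3053 m/s.
Reaction distance = v·t_r = 14.3053 × 0.6 = 8.583 m.
Braking distance = v²/(2a) = 14.3053² / (2 × 4.400) = 204.642 / 8.800 = 23.255 m.
Total = 8.583 + 23.255 = 31.838 m.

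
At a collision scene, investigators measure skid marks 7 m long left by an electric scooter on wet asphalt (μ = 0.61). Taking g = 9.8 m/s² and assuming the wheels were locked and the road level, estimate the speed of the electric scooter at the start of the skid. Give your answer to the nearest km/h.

Deceleration a = μg = 0.61 × 9.8 = 5.978 m/s².
v = √(2a·d) = √(2 × 5.978 × 7) = √83.692 = 9.1483 m/s.
= 9.1483 × 3.6 = 32.934 km/h.

Initial speed ≈ 33 km/h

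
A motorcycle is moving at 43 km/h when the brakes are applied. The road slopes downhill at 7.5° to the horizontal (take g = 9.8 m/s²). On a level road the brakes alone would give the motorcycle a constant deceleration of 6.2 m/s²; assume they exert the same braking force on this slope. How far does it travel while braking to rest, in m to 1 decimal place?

43 km/h ÷ 3.6 = 11.9444 m/s.
Gravity along the downhill slope reduces the braking deceleration: a_eff = 6.200 − 9.8·sin 7.5° = 6.200 − 1.279 = 4.921 m/s².
Braking distance = v²/(2a) = 11.9444² / (2 × 4.921) = 142.669 / 9.842 = 14.496 m.

Braking distance ≈ 14.5 m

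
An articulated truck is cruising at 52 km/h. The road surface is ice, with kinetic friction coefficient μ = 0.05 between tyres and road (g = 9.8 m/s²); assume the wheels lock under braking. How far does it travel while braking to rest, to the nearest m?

Braking distance ≈ 213 m

52 km/h ÷ 3.6 = 14.4444 m/s.
a = μg = 0.05 × 9.8 = 0.490 m/s².
Braking distance = v²/(2a) = 14.4444² / (2 × 0.490) = 208.641 / 0.980 = 212.899 m.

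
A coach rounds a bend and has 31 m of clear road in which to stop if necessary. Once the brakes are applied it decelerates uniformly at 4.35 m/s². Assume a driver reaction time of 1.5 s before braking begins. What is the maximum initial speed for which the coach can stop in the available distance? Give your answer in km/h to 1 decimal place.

Maximum speed ≈ 40.1 km/h

Stopping distance: v·t_r + v²/(2a) = 31 with t_r = 1.5 s and a = 4.350 m/s².
So v² + 13.050 v − 269.70 = 0.
Positive root: v = −a·t_r + √((a·t_r)² + 2a·d) = −6.525 + √(42.576 + 269.70) = 11.1463 m/s.
11.1463 m/s × 3.6 = 40.127 km/h.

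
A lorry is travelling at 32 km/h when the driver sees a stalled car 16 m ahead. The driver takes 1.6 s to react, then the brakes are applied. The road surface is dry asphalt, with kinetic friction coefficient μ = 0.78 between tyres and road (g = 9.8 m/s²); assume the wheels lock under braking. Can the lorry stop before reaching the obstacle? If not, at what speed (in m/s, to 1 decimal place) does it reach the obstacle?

No — it strikes the obstacle at 7.2 m/s

32 km/h ÷ 3.6 = 8.8889 m/s.
a = μg = 0.78 × 9.8 = 7.644 m/s².
Reaction distance = 8.8889 × 1.6 = 14.222 m.
Braking distance needed to stop: v²/(2a) = 79.013 / 15.288 = 5.168 m, so total needed = 14.222 + 5.168 = 19.390 m > 16 m — it cannot stop.
Distance remaining when braking begins: 16 − 14.222 = 1.778 m.
v² = v₀² − 2a·d = 79.013 − 2 × 7.644 × 1.778 = 51.831 m²/s².
v = √51.831 = 7.199 m/s.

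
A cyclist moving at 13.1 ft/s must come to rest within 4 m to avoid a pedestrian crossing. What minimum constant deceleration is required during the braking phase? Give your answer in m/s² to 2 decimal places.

Required deceleration ≈ 1.99 m/s²

13.1 ft/s × 0.3048 = 3.9929 m/s.
v² = 2a·d ⇒ a = v²/(2d) = 3.9929² / (2 × 4.000) = 15.943 / 8.000 = 1.9929 m/s².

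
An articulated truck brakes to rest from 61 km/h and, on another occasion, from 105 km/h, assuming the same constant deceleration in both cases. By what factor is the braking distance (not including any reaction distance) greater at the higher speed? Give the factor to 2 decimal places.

Braking distance d = v²/(2a), so with a fixed, d ∝ v².
Factor = (105/61)² = 1.7213² = 2.9629.

Factor ≈ 2.96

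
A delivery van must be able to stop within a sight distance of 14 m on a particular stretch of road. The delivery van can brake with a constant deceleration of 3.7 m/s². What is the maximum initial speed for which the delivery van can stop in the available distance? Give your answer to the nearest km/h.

Maximum speed ≈ 37 km/h

v²/(2a) = d ⇒ v = √(2 × 3.700 × 14) = √103.60 = 10.1784 m/s.
10.1784 m/s × 3.6 = 36.642 km/h.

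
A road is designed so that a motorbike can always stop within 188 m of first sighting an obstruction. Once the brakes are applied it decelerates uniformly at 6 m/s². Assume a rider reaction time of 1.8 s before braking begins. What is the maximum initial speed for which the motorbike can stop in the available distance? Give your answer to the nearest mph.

Maximum speed ≈ 85 mph

Stopping distance: v·t_r + v²/(2a) = 188 with t_r = 1.8 s and a = 6.000 m/s².
So v² + 21.600 v − 2256.00 = 0.
Positive root: v = −a·t_r + √((a·t_r)² + 2a·d) = −10.800 + √(116.640 + 2256.00) = 37.9098 m/s.
37.9098 m/s ÷ 0.44704 = 84.802 mph.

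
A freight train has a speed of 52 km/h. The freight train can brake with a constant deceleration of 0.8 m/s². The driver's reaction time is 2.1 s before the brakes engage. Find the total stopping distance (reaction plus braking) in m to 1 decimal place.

Total stopping distance ≈ 160.7 m

52 km/h ÷ 3.6 = 14.4444 m/s.
Reaction distance = v·t_r = 14.4444 × 2.1 = 30.333 m.
Braking distance = v²/(2a) = 14.4444² / (2 × 0.800) = 208.641 / 1.600 = 130.401 m.
Total = 30.333 + 130.401 = 160.734 m.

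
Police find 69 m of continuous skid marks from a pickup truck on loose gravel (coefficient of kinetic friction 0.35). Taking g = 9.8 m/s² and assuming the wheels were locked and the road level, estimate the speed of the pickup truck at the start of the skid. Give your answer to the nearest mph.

Deceleration a = μg = 0.35 × 9.8 = 3.430 m/s².
v = √(2a·d) = √(2 × 3.430 × 69) = √473.340 = 21.7564 m/s.
= 21.7564 ÷ 0.44704 = 48.668 mph.

Initial speed ≈ 49 mph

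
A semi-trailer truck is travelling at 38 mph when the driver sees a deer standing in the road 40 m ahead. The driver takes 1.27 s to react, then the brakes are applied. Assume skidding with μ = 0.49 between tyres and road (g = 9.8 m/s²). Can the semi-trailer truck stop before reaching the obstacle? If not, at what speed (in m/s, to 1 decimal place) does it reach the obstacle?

38 mph × 0.44704 = 16.9875 m/s.
a = μg = 0.49 × 9.8 = 4.802 m/s².
Reaction distance = 16.9875 × 1.27 = 21.574 m.
Braking distance needed to stop: v²/(2a) = 288.575 / 9.604 = 30.047 m, so total needed = 21.574 + 30.047 = 51.621 m > 40 m — it cannot stop.
Distance remaining when braking begins: 40 − 21.574 = 18.426 m.
v² = v₀² − 2a·d = 288.575 − 2 × 4.802 × 18.426 = 111.612 m²/s².
v = √111.612 = 10.565 m/s.

No — it strikes the obstacle at 10.6 m/s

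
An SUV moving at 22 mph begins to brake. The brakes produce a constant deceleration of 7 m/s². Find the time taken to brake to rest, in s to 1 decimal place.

22 mph × 0.44704 = 9.8349 m/s.
Braking time = v/a = 9.8349 / 7.000 = 1.405 s.

Braking time ≈ 1.4 s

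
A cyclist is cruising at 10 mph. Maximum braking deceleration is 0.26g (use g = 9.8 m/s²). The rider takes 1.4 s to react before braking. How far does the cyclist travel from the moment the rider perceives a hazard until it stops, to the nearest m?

10 mph × 0.44704 = 4.4704 m/s.
a = 0.26 × 9.8 = 2.548 m/s².
Reaction distance = v·t_r = 4.4704 × 1.4 = 6.259 m.
Braking distance = v²/(2a) = 4.4704² / (2 × 2.548) = 19.984 / 5.096 = 3.922 m.
Total = 6.259 + 3.922 = 10.181 m.

Total stopping distance ≈ 10 m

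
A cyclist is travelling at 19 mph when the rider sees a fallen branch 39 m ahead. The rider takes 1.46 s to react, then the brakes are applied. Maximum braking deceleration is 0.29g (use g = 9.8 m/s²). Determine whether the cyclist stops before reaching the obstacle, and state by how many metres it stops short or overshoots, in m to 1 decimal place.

19 mph × 0.44704 = 8.4938 m/s.
a = 0.29 × 9.8 = 2.842 m/s².
Reaction distance = 8.4938 × 1.46 = 12.401 m.
Braking distance = v²/(2a) = 72.145 / 5.684 = 12.693 m.
Total stopping distance = 12.401 + 12.693 = 25.094 m, vs 39 m available — it stops with 39 − 25.094 = 13.906 m to spare.

Yes — it stops 13.9 m short of the obstacle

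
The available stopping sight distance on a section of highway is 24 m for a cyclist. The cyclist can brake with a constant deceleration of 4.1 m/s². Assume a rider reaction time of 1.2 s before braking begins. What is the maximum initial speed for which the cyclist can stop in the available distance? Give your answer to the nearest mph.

Maximum speed ≈ 22 mph

Stopping distance: v·t_r + v²/(2a) = 24 with t_r = 1.2 s and a = 4.100 m/s².
So v² + 9.840 v − 196.80 = 0.
Positive root: v = −a·t_r + √((a·t_r)² + 2a·d) = −4.920 + √(24.206 + 196.80) = 9.9463 m/s.
9.9463 m/s ÷ 0.44704 = 22.249 mph.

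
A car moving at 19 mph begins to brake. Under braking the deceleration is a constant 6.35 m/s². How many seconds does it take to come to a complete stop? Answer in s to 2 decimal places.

19 mph × 0.44704 = 8.4938 m/s.
Braking time = v/a = 8.4938 / 6.350 = 1.338 s.

Braking time ≈ 1.34 s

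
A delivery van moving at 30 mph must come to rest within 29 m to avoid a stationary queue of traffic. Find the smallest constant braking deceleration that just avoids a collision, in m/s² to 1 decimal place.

Required deceleration ≈ 3.1 m/s²

30 mph × 0.44704 = 13.4112 m/s.
v² = 2a·d ⇒ a = v²/(2d) = 13.4112² / (2 × 29.000) = 179.860 / 58.000 = 3.1010 m/s².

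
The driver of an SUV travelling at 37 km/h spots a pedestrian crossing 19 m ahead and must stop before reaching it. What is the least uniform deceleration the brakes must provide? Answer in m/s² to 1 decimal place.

Required deceleration ≈ 2.8 m/s²

37 km/h ÷ 3.6 = 10.2778 m/s.
v² = 2a·d ⇒ a = v²/(2d) = 10.2778² / (2 × 19.000) = 105.633 / 38.000 = 2.7798 m/s².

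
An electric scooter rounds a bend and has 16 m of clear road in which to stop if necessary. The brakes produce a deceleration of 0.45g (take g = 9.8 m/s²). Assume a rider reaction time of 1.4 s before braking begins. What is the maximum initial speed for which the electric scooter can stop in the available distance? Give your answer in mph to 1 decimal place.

a = 0.45 × 9.8 = 4.410 m/s².
Stopping distance: v·t_r + v²/(2a) = 16 with t_r = 1.4 s and a = 4.410 m/s².
So v² + 12.348 v − 141.12 = 0.
Positive root: v = −a·t_r + √((a·t_r)² + 2a·d) = −6.174 + √(38.118 + 141.12) = 7.2140 m/s.
7.2140 m/s ÷ 0.44704 = 16.137 mph.

Maximum speed ≈ 16.1 mph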